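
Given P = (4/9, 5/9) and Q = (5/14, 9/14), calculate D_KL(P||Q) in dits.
0.0070 dits

KL divergence: D_KL(P||Q) = Σ p(x) log(p(x)/q(x))

Computing term by term:
  x=0: 4/9 × log_10[(4/9)/(5/14)] = 4/9 × 0.0950 = 0.0422
  x=1: 5/9 × log_10[(5/9)/(9/14)] = 5/9 × -0.0634 = -0.0352

D_KL(P||Q) = 0.0070 dits

Note: KL divergence is always non-negative and equals 0 iff P = Q.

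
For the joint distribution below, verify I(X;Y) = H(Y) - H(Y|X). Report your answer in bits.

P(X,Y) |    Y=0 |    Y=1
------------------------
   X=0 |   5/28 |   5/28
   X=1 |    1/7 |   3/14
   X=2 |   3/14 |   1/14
I(X;Y) = 0.0606 bits

Mutual information has multiple equivalent forms:
- I(X;Y) = H(X) - H(X|Y)
- I(X;Y) = H(Y) - H(Y|X)
- I(X;Y) = H(X) + H(Y) - H(X,Y)

Computing all quantities:
H(X) = 1.5774, H(Y) = 0.9963, H(X,Y) = 2.5131
H(X|Y) = 1.5168, H(Y|X) = 0.9357

Verification:
H(X) - H(X|Y) = 1.5774 - 1.5168 = 0.0606
H(Y) - H(Y|X) = 0.9963 - 0.9357 = 0.0606
H(X) + H(Y) - H(X,Y) = 1.5774 + 0.9963 - 2.5131 = 0.0606

All forms give I(X;Y) = 0.0606 bits. ✓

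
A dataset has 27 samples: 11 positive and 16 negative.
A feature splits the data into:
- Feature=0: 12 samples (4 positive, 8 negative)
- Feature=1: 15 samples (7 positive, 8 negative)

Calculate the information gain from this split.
0.0132 bits

Information Gain = H(Y) - H(Y|Feature)

Before split:
P(positive) = 11/27 = 0.4074
H(Y) = 0.9751 bits

After split:
Feature=0: H = 0.9183 bits (weight = 12/27)
Feature=1: H = 0.9968 bits (weight = 15/27)
H(Y|Feature) = (12/27)×0.9183 + (15/27)×0.9968 = 0.9619 bits

Information Gain = 0.9751 - 0.9619 = 0.0132 bits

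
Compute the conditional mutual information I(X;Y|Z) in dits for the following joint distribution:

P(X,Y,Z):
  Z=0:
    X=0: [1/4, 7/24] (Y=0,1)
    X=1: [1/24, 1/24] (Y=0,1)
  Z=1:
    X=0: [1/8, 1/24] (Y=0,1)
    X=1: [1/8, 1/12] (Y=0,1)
0.0022 dits

Conditional mutual information: I(X;Y|Z) = H(X|Z) + H(Y|Z) - H(X,Y|Z)

H(Z) = 0.2873
H(X,Z) = 0.5058 → H(X|Z) = 0.2185
H(Y,Z) = 0.5785 → H(Y|Z) = 0.2912
H(X,Y,Z) = 0.7948 → H(X,Y|Z) = 0.5075

I(X;Y|Z) = 0.2185 + 0.2912 - 0.5075 = 0.0022 dits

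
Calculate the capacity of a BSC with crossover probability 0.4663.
0.0033 bits

For a binary symmetric channel (BSC) with error probability p:
Capacity C = 1 - H(p) bits per symbol

where H(p) = -p log₂(p) - (1-p) log₂(1-p) is the binary entropy function.

H(0.4663) = 0.9967 bits
C = 1 - 0.9967 = 0.0033 bits per symbol

This means we can reliably transmit up to 0.0033 bits of information per channel use.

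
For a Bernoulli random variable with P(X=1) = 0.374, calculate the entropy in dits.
0.2871 dits

The binary entropy function is:
H(p) = -p log(p) - (1-p) log(1-p)

H(0.374) = -0.374 × log_10(0.374) - 0.626 × log_10(0.626)
H(0.374) = 0.2871 dits

Note: Binary entropy is maximized at p=0.5 (H=1 bit) and minimized at p=0 or p=1 (H=0).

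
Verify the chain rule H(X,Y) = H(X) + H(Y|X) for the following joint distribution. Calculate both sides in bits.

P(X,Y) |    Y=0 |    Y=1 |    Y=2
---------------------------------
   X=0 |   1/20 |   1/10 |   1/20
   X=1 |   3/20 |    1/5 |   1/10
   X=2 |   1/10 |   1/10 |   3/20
H(X,Y) = 3.0464, H(X) = 1.5129, H(Y|X) = 1.5336 (all in bits)

Chain rule: H(X,Y) = H(X) + H(Y|X)

Left side — joint entropy directly:
H(X,Y) = -Σ p(x,y) log p(x,y) = 3.0464 bits

Right side — compute H(Y|X) from the conditional distributions:
P(X) = (1/5, 9/20, 7/20), so H(X) = 1.5129 bits
H(Y|X) = Σ_x P(X=x) · H(Y|X=x):
  P(Y|X=0) = (1/4, 1/2, 1/4), H(Y|X=0) = 1.5000, weight P(X=0) = 1/5
  P(Y|X=1) = (1/3, 4/9, 2/9), H(Y|X=1) = 1.5305, weight P(X=1) = 9/20
  P(Y|X=2) = (2/7, 2/7, 3/7), H(Y|X=2) = 1.5567, weight P(X=2) = 7/20
H(Y|X) = 1.5336 bits

H(X) + H(Y|X) = 1.5129 + 1.5336 = 3.0464 bits

Both sides equal 3.0464 bits. ✓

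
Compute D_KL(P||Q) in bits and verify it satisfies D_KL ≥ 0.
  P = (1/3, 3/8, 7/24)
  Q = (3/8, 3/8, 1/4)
0.0082 bits

KL divergence satisfies the Gibbs inequality: D_KL(P||Q) ≥ 0 for all distributions P, Q.

D_KL(P||Q) = Σ p(x) log(p(x)/q(x))
Term by term:
  x=0: 1/3 × log_2[(1/3)/(3/8)] = -0.0566
  x=1: 3/8 × log_2[(3/8)/(3/8)] = 0.0000
  x=2: 7/24 × log_2[(7/24)/(1/4)] = 0.0649
D_KL(P||Q) = 0.0082 bits

D_KL(P||Q) = 0.0082 ≥ 0 ✓

This non-negativity is a fundamental property: relative entropy cannot be negative because it measures how different Q is from P.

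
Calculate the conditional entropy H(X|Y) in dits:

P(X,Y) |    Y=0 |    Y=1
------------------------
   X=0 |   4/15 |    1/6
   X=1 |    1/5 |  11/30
0.2823 dits

Using the chain rule: H(X|Y) = H(X,Y) - H(Y)

First, compute H(X,Y) = 0.5823 dits

Marginal P(Y) = (7/15, 8/15)
H(Y) = 0.3001 dits

H(X|Y) = H(X,Y) - H(Y) = 0.5823 - 0.3001 = 0.2823 dits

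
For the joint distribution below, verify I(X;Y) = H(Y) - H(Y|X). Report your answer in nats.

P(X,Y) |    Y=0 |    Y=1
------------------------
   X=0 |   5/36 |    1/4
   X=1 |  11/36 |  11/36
I(X;Y) = 0.0099 nats

Mutual information has multiple equivalent forms:
- I(X;Y) = H(X) - H(X|Y)
- I(X;Y) = H(Y) - H(Y|X)
- I(X;Y) = H(X) + H(Y) - H(X,Y)

Computing all quantities:
H(X) = 0.6682, H(Y) = 0.6870, H(X,Y) = 1.3453
H(X|Y) = 0.6583, H(Y|X) = 0.6771

Verification:
H(X) - H(X|Y) = 0.6682 - 0.6583 = 0.0099
H(Y) - H(Y|X) = 0.6870 - 0.6771 = 0.0099
H(X) + H(Y) - H(X,Y) = 0.6682 + 0.6870 - 1.3453 = 0.0099

All forms give I(X;Y) = 0.0099 nats. ✓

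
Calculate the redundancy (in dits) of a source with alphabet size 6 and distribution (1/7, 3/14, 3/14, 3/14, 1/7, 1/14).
0.0248 dits

Redundancy measures how far a source is from maximum entropy:
R = H_max - H(X)

Maximum entropy for 6 symbols: H_max = log_10(6) = 0.7782 dits
Actual entropy: H(X) = 0.7534 dits
Redundancy: R = 0.7782 - 0.7534 = 0.0248 dits

This redundancy represents potential for compression: the source could be compressed by 0.0248 dits per symbol.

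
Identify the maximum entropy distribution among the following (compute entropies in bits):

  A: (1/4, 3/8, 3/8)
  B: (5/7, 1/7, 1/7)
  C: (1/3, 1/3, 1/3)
C

For a discrete distribution over n outcomes, entropy is maximized by the uniform distribution.

Computing entropies:
H(A) = 1.5613 bits
H(B) = 1.1488 bits
H(C) = 1.5850 bits

The uniform distribution (where all probabilities equal 1/3) achieves the maximum entropy of log_2(3) = 1.5850 bits.

Distribution C has the highest entropy.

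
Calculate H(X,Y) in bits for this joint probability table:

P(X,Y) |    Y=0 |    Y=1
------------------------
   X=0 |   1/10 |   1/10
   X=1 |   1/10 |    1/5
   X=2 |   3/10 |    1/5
2.4464 bits

Joint entropy is H(X,Y) = -Σ_{x,y} p(x,y) log p(x,y).

Summing over all non-zero entries:
H(X,Y) = -[1/10·log_2(1/10) + 1/10·log_2(1/10) + 1/10·log_2(1/10) + 1/5·log_2(1/5) + 3/10·log_2(3/10) + 1/5·log_2(1/5)]
H(X,Y) = 2.4464 bits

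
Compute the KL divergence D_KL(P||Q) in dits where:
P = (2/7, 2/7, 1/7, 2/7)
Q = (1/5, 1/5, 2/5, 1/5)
0.0689 dits

KL divergence: D_KL(P||Q) = Σ p(x) log(p(x)/q(x))

Computing term by term:
  x=0: 2/7 × log_10[(2/7)/(1/5)] = 2/7 × 0.1549 = 0.0443
  x=1: 2/7 × log_10[(2/7)/(1/5)] = 2/7 × 0.1549 = 0.0443
  x=2: 1/7 × log_10[(1/7)/(2/5)] = 1/7 × -0.4472 = -0.0639
  x=3: 2/7 × log_10[(2/7)/(1/5)] = 2/7 × 0.1549 = 0.0443

D_KL(P||Q) = 0.0689 dits

Note: KL divergence is always non-negative and equals 0 iff P = Q.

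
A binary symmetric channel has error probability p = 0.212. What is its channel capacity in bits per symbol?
0.2547 bits

For a binary symmetric channel (BSC) with error probability p:
Capacity C = 1 - H(p) bits per symbol

where H(p) = -p log₂(p) - (1-p) log₂(1-p) is the binary entropy function.

H(0.212) = 0.7453 bits
C = 1 - 0.7453 = 0.2547 bits per symbol

This means we can reliably transmit up to 0.2547 bits of information per channel use.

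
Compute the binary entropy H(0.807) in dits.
0.2130 dits

The binary entropy function is:
H(p) = -p log(p) - (1-p) log(1-p)

H(0.807) = -0.807 × log_10(0.807) - 0.193 × log_10(0.193)
H(0.807) = 0.2130 dits

Note: Binary entropy is maximized at p=0.5 (H=1 bit) and minimized at p=0 or p=1 (H=0).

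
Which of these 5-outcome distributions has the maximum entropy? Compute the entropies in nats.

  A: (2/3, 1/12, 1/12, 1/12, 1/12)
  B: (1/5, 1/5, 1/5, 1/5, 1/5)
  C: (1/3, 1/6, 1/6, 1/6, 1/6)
B

For a discrete distribution over n outcomes, entropy is maximized by the uniform distribution.

Computing entropies:
H(A) = 1.0986 nats
H(B) = 1.6094 nats
H(C) = 1.5607 nats

The uniform distribution (where all probabilities equal 1/5) achieves the maximum entropy of log_e(5) = 1.6094 nats.

Distribution B has the highest entropy.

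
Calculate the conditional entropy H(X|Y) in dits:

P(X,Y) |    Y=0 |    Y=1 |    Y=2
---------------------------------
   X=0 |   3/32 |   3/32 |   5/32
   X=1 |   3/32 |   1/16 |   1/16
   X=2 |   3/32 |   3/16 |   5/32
0.4502 dits

Using the chain rule: H(X|Y) = H(X,Y) - H(Y)

First, compute H(X,Y) = 0.9243 dits

Marginal P(Y) = (9/32, 11/32, 3/8)
H(Y) = 0.4741 dits

H(X|Y) = H(X,Y) - H(Y) = 0.9243 - 0.4741 = 0.4502 dits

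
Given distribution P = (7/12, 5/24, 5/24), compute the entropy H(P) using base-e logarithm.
0.9680 nats

Shannon entropy is H(X) = -Σ p(x) log p(x).

For P = (7/12, 5/24, 5/24):
H = -7/12 × log_e(7/12) -5/24 × log_e(5/24) -5/24 × log_e(5/24)
H = 0.9680 nats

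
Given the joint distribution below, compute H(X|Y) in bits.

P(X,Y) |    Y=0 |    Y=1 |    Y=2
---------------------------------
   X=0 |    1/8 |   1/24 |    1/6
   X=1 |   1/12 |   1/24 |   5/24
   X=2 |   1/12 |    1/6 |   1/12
1.4521 bits

Using the chain rule: H(X|Y) = H(X,Y) - H(Y)

First, compute H(X,Y) = 2.9864 bits

Marginal P(Y) = (7/24, 1/4, 11/24)
H(Y) = 1.5343 bits

H(X|Y) = H(X,Y) - H(Y) = 2.9864 - 1.5343 = 1.4521 bits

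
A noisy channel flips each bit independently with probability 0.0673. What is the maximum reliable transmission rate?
0.6442 bits

For a binary symmetric channel (BSC) with error probability p:
Capacity C = 1 - H(p) bits per symbol

where H(p) = -p log₂(p) - (1-p) log₂(1-p) is the binary entropy function.

H(0.0673) = 0.3558 bits
C = 1 - 0.3558 = 0.6442 bits per symbol

This means we can reliably transmit up to 0.6442 bits of information per channel use.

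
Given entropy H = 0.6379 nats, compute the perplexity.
1.8925

Perplexity is e^H (or exp(H) for natural log).

H = 0.6379 nats
Perplexity = e^0.6379 = 1.8925

Interpretation: The model's uncertainty is equivalent to choosing uniformly among 1.9 options.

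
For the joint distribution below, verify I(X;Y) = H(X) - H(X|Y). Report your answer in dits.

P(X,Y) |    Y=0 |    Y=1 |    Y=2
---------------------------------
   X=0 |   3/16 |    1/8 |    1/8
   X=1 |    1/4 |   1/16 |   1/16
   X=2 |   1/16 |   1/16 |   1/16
I(X;Y) = 0.0158 dits

Mutual information has multiple equivalent forms:
- I(X;Y) = H(X) - H(X|Y)
- I(X;Y) = H(Y) - H(Y|X)
- I(X;Y) = H(X) + H(Y) - H(X,Y)

Computing all quantities:
H(X) = 0.4531, H(Y) = 0.4515, H(X,Y) = 0.8889
H(X|Y) = 0.4373, H(Y|X) = 0.4358

Verification:
H(X) - H(X|Y) = 0.4531 - 0.4373 = 0.0158
H(Y) - H(Y|X) = 0.4515 - 0.4358 = 0.0158
H(X) + H(Y) - H(X,Y) = 0.4531 + 0.4515 - 0.8889 = 0.0158

All forms give I(X;Y) = 0.0158 dits. ✓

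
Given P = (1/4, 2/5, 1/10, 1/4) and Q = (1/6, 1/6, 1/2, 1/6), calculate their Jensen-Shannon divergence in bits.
0.1528 bits

Jensen-Shannon divergence is:
JSD(P||Q) = 0.5 × D_KL(P||M) + 0.5 × D_KL(Q||M)
where M = 0.5 × (P + Q) is the mixture distribution.

M = 0.5 × (1/4, 2/5, 1/10, 1/4) + 0.5 × (1/6, 1/6, 1/2, 1/6) = (5/24, 0.283333, 3/10, 5/24)

D_KL(P||M) = 0.1720 bits
D_KL(Q||M) = 0.1336 bits

JSD(P||Q) = 0.5 × 0.1720 + 0.5 × 0.1336 = 0.1528 bits

Unlike KL divergence, JSD is symmetric and bounded: 0 ≤ JSD ≤ log(2).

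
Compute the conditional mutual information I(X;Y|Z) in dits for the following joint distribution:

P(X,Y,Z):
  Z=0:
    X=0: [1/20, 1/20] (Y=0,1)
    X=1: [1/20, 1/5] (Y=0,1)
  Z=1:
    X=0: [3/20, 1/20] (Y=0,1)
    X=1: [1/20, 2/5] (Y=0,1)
0.0637 dits

Conditional mutual information: I(X;Y|Z) = H(X|Z) + H(Y|Z) - H(X,Y|Z)

H(Z) = 0.2812
H(X,Z) = 0.5464 → H(X|Z) = 0.2652
H(Y,Z) = 0.5464 → H(Y|Z) = 0.2652
H(X,Y,Z) = 0.7478 → H(X,Y|Z) = 0.4666

I(X;Y|Z) = 0.2652 + 0.2652 - 0.4666 = 0.0637 dits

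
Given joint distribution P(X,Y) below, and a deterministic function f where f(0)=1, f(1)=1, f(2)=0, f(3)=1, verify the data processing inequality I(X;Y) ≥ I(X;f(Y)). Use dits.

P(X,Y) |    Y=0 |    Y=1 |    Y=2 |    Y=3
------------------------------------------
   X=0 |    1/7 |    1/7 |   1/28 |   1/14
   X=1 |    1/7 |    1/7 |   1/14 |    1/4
I(X;Y) = 0.0154, I(X;f(Y)) = 0.0004, inequality holds: 0.0154 ≥ 0.0004

Data Processing Inequality: For any Markov chain X → Y → Z, we have I(X;Y) ≥ I(X;Z).

Here Z = f(Y) is a deterministic function of Y, forming X → Y → Z.

Original I(X;Y) = 0.0154 dits

After applying f:
P(X,Z) where Z=f(Y):
- P(X,Z=0) = P(X,Y=2)
- P(X,Z=1) = P(X,Y=0) + P(X,Y=1) + P(X,Y=3)

I(X;Z) = I(X;f(Y)) = 0.0004 dits

Verification: 0.0154 ≥ 0.0004 ✓

Information cannot be created by processing; the function f can only lose information about X.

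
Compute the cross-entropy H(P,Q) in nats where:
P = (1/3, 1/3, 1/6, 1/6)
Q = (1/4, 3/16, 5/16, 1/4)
1.4450 nats

Cross-entropy: H(P,Q) = -Σ p(x) log q(x)

Alternatively: H(P,Q) = H(P) + D_KL(P||Q)
H(P) = 1.3297 nats
D_KL(P||Q) = 0.1153 nats

H(P,Q) = 1.3297 + 0.1153 = 1.4450 nats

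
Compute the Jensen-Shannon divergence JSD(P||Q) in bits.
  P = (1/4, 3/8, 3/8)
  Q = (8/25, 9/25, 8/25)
0.0048 bits

Jensen-Shannon divergence is:
JSD(P||Q) = 0.5 × D_KL(P||M) + 0.5 × D_KL(Q||M)
where M = 0.5 × (P + Q) is the mixture distribution.

M = 0.5 × (1/4, 3/8, 3/8) + 0.5 × (8/25, 9/25, 8/25) = (0.285, 0.3675, 0.3475)

D_KL(P||M) = 0.0049 bits
D_KL(Q||M) = 0.0047 bits

JSD(P||Q) = 0.5 × 0.0049 + 0.5 × 0.0047 = 0.0048 bits

Unlike KL divergence, JSD is symmetric and bounded: 0 ≤ JSD ≤ log(2).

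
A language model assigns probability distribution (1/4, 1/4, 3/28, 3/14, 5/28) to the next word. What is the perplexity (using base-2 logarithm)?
4.8076

Perplexity is 2^H (or exp(H) for natural log).

First, H = -Σ p log p = 2.2653 bits
Perplexity = 2^2.2653 = 4.8076

Interpretation: The model's uncertainty is equivalent to choosing uniformly among 4.8 options.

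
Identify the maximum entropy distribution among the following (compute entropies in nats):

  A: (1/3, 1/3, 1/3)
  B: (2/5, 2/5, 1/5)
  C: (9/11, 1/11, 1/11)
A

For a discrete distribution over n outcomes, entropy is maximized by the uniform distribution.

Computing entropies:
H(A) = 1.0986 nats
H(B) = 1.0549 nats
H(C) = 0.6002 nats

The uniform distribution (where all probabilities equal 1/3) achieves the maximum entropy of log_e(3) = 1.0986 nats.

Distribution A has the highest entropy.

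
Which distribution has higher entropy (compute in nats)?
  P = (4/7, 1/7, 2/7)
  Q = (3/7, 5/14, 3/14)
Q

Computing entropies in nats:
H(P) = 0.9557
H(Q) = 1.0609

Distribution Q has higher entropy.

Intuition: The distribution closer to uniform (more spread out) has higher entropy.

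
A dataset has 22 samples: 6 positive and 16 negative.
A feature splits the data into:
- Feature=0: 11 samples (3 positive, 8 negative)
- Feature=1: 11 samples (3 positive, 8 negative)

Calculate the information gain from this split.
0.0000 bits

Information Gain = H(Y) - H(Y|Feature)

Before split:
P(positive) = 6/22 = 0.2727
H(Y) = 0.8454 bits

After split:
Feature=0: H = 0.8454 bits (weight = 11/22)
Feature=1: H = 0.8454 bits (weight = 11/22)
H(Y|Feature) = (11/22)×0.8454 + (11/22)×0.8454 = 0.8454 bits

Information Gain = 0.8454 - 0.8454 = 0.0000 bits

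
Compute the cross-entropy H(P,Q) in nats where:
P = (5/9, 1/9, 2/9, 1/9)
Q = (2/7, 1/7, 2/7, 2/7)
1.3298 nats

Cross-entropy: H(P,Q) = -Σ p(x) log q(x)

Alternatively: H(P,Q) = H(P) + D_KL(P||Q)
H(P) = 1.1491 nats
D_KL(P||Q) = 0.1807 nats

H(P,Q) = 1.1491 + 0.1807 = 1.3298 nats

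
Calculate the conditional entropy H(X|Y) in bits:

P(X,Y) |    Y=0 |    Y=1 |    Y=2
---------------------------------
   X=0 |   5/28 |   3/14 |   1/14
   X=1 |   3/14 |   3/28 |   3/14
0.9175 bits

Using the chain rule: H(X|Y) = H(X,Y) - H(Y)

First, compute H(X,Y) = 2.4897 bits

Marginal P(Y) = (11/28, 9/28, 2/7)
H(Y) = 1.5722 bits

H(X|Y) = H(X,Y) - H(Y) = 2.4897 - 1.5722 = 0.9175 bits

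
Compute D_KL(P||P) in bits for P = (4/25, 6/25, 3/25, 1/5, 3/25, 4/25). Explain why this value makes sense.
0.0000 bits

KL divergence satisfies the Gibbs inequality: D_KL(P||Q) ≥ 0 for all distributions P, Q.

D_KL(P||Q) = Σ p(x) log(p(x)/q(x))
Each term is p(x) × log_2(p(x)/p(x)) = p(x) × log_2(1) = 0, so the sum is 0.
D_KL(P||Q) = 0.0000 bits

When P = Q, the KL divergence is exactly 0, as there is no 'divergence' between identical distributions.

This non-negativity is a fundamental property: relative entropy cannot be negative because it measures how different Q is from P.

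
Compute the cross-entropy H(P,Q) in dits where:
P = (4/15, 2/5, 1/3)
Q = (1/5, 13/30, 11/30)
0.4769 dits

Cross-entropy: H(P,Q) = -Σ p(x) log q(x)

Alternatively: H(P,Q) = H(P) + D_KL(P||Q)
H(P) = 0.4713 dits
D_KL(P||Q) = 0.0056 dits

H(P,Q) = 0.4713 + 0.0056 = 0.4769 dits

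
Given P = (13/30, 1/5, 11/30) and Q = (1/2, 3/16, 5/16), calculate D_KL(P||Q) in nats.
0.0095 nats

KL divergence: D_KL(P||Q) = Σ p(x) log(p(x)/q(x))

Computing term by term:
  x=0: 13/30 × log_e[(13/30)/(1/2)] = 13/30 × -0.1431 = -0.0620
  x=1: 1/5 × log_e[(1/5)/(3/16)] = 1/5 × 0.0645 = 0.0129
  x=2: 11/30 × log_e[(11/30)/(5/16)] = 11/30 × 0.1598 = 0.0586

D_KL(P||Q) = 0.0095 nats

Note: KL divergence is always non-negative and equals 0 iff P = Q.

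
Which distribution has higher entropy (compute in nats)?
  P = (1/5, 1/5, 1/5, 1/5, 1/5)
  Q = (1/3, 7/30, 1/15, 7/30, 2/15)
P

Computing entropies in nats:
H(P) = 1.6094
H(Q) = 1.4945

Distribution P has higher entropy.

Intuition: The distribution closer to uniform (more spread out) has higher entropy.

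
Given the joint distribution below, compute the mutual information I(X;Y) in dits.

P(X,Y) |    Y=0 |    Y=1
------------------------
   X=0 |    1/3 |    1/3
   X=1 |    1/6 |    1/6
0.0000 dits

Mutual information: I(X;Y) = H(X) + H(Y) - H(X,Y)

Marginals:
P(X) = (2/3, 1/3), H(X) = 0.2764 dits
P(Y) = (1/2, 1/2), H(Y) = 0.3010 dits

Joint entropy: H(X,Y) = 0.5775 dits

I(X;Y) = 0.2764 + 0.3010 - 0.5775 = 0.0000 dits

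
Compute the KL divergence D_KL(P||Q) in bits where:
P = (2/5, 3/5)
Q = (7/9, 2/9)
0.4760 bits

KL divergence: D_KL(P||Q) = Σ p(x) log(p(x)/q(x))

Computing term by term:
  x=0: 2/5 × log_2[(2/5)/(7/9)] = 2/5 × -0.9594 = -0.3837
  x=1: 3/5 × log_2[(3/5)/(2/9)] = 3/5 × 1.4330 = 0.8598

D_KL(P||Q) = 0.4760 bits

Note: KL divergence is always non-negative and equals 0 iff P = Q.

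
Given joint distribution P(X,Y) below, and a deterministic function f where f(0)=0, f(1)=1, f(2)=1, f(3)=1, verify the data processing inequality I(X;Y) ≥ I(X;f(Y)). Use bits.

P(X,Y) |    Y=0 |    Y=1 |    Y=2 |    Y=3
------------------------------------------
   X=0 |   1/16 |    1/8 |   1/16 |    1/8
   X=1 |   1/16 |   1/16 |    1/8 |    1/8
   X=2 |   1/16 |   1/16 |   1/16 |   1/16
I(X;Y) = 0.0385, I(X;f(Y)) = 0.0059, inequality holds: 0.0385 ≥ 0.0059

Data Processing Inequality: For any Markov chain X → Y → Z, we have I(X;Y) ≥ I(X;Z).

Here Z = f(Y) is a deterministic function of Y, forming X → Y → Z.

Original I(X;Y) = 0.0385 bits

After applying f:
P(X,Z) where Z=f(Y):
- P(X,Z=0) = P(X,Y=0)
- P(X,Z=1) = P(X,Y=1) + P(X,Y=2) + P(X,Y=3)

I(X;Z) = I(X;f(Y)) = 0.0059 bits

Verification: 0.0385 ≥ 0.0059 ✓

Information cannot be created by processing; the function f can only lose information about X.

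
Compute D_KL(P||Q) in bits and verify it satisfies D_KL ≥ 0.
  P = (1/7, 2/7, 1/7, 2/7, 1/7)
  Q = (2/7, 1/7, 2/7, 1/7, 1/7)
0.2857 bits

KL divergence satisfies the Gibbs inequality: D_KL(P||Q) ≥ 0 for all distributions P, Q.

D_KL(P||Q) = Σ p(x) log(p(x)/q(x))
Term by term:
  x=0: 1/7 × log_2[(1/7)/(2/7)] = -0.1429
  x=1: 2/7 × log_2[(2/7)/(1/7)] = 0.2857
  x=2: 1/7 × log_2[(1/7)/(2/7)] = -0.1429
  x=3: 2/7 × log_2[(2/7)/(1/7)] = 0.2857
  x=4: 1/7 × log_2[(1/7)/(1/7)] = 0.0000
D_KL(P||Q) = 0.2857 bits

D_KL(P||Q) = 0.2857 ≥ 0 ✓

This non-negativity is a fundamental property: relative entropy cannot be negative because it measures how different Q is from P.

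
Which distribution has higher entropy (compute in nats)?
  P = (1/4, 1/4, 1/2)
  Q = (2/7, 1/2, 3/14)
P

Computing entropies in nats:
H(P) = 1.0397
H(Q) = 1.0346

Distribution P has higher entropy.

Intuition: The distribution closer to uniform (more spread out) has higher entropy.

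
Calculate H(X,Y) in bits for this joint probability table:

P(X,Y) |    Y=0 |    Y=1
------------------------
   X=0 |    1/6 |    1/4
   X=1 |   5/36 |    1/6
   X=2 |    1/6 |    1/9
2.5403 bits

Joint entropy is H(X,Y) = -Σ_{x,y} p(x,y) log p(x,y).

Summing over all non-zero entries:
H(X,Y) = -[1/6·log_2(1/6) + 1/4·log_2(1/4) + 5/36·log_2(5/36) + 1/6·log_2(1/6) + 1/6·log_2(1/6) + 1/9·log_2(1/9)]
H(X,Y) = 2.5403 bits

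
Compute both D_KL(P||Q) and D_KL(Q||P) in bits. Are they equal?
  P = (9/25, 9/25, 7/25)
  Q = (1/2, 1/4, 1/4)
D_KL(P||Q) = 0.0645, D_KL(Q||P) = 0.0646

KL divergence is not symmetric: D_KL(P||Q) ≠ D_KL(Q||P) in general.

D_KL(P||Q) = 0.0645 bits
D_KL(Q||P) = 0.0646 bits

No, they are not equal!

This asymmetry is why KL divergence is not a true distance metric.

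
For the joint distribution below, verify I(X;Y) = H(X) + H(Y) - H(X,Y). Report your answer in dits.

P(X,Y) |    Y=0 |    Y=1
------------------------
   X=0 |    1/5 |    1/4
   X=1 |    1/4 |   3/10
I(X;Y) = 0.0000 dits

Mutual information has multiple equivalent forms:
- I(X;Y) = H(X) - H(X|Y)
- I(X;Y) = H(Y) - H(Y|X)
- I(X;Y) = H(X) + H(Y) - H(X,Y)

Computing all quantities:
H(X) = 0.2989, H(Y) = 0.2989, H(X,Y) = 0.5977
H(X|Y) = 0.2988, H(Y|X) = 0.2988

Verification:
H(X) - H(X|Y) = 0.2989 - 0.2988 = 0.0000
H(Y) - H(Y|X) = 0.2989 - 0.2988 = 0.0000
H(X) + H(Y) - H(X,Y) = 0.2989 + 0.2989 - 0.5977 = 0.0000

All forms give I(X;Y) = 0.0000 dits. ✓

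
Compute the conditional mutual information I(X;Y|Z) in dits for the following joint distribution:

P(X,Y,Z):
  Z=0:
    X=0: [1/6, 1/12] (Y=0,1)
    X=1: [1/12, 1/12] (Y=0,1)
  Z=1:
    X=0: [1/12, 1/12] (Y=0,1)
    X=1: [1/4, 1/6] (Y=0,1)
0.0036 dits

Conditional mutual information: I(X;Y|Z) = H(X|Z) + H(Y|Z) - H(X,Y|Z)

H(Z) = 0.2950
H(X,Z) = 0.5683 → H(X|Z) = 0.2734
H(Y,Z) = 0.5898 → H(Y|Z) = 0.2948
H(X,Y,Z) = 0.8596 → H(X,Y|Z) = 0.5646

I(X;Y|Z) = 0.2734 + 0.2948 - 0.5646 = 0.0036 dits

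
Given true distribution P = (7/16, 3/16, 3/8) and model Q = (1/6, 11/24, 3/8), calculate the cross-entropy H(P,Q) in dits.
0.5637 dits

Cross-entropy: H(P,Q) = -Σ p(x) log q(x)

Alternatively: H(P,Q) = H(P) + D_KL(P||Q)
H(P) = 0.4531 dits
D_KL(P||Q) = 0.1106 dits

H(P,Q) = 0.4531 + 0.1106 = 0.5637 dits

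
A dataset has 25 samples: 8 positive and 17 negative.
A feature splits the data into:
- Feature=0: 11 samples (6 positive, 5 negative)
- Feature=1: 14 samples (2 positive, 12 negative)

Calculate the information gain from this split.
0.1357 bits

Information Gain = H(Y) - H(Y|Feature)

Before split:
P(positive) = 8/25 = 0.3200
H(Y) = 0.9044 bits

After split:
Feature=0: H = 0.9940 bits (weight = 11/25)
Feature=1: H = 0.5917 bits (weight = 14/25)
H(Y|Feature) = (11/25)×0.9940 + (14/25)×0.5917 = 0.7687 bits

Information Gain = 0.9044 - 0.7687 = 0.1357 bits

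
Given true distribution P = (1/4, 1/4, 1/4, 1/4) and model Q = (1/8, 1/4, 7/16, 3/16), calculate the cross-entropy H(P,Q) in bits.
2.1519 bits

Cross-entropy: H(P,Q) = -Σ p(x) log q(x)

Alternatively: H(P,Q) = H(P) + D_KL(P||Q)
H(P) = 2.0000 bits
D_KL(P||Q) = 0.1519 bits

H(P,Q) = 2.0000 + 0.1519 = 2.1519 bits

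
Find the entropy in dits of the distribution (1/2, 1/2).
0.3010 dits

Shannon entropy is H(X) = -Σ p(x) log p(x).

For P = (1/2, 1/2):
H = -1/2 × log_10(1/2) -1/2 × log_10(1/2)
H = 0.3010 dits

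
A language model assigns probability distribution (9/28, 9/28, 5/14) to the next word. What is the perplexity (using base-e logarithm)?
2.9962

Perplexity is e^H (or exp(H) for natural log).

First, H = -Σ p log p = 1.0974 nats
Perplexity = e^1.0974 = 2.9962

Interpretation: The model's uncertainty is equivalent to choosing uniformly among 3.0 options.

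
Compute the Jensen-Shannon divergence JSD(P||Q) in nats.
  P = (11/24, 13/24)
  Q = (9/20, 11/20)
0.0000 nats

Jensen-Shannon divergence is:
JSD(P||Q) = 0.5 × D_KL(P||M) + 0.5 × D_KL(Q||M)
where M = 0.5 × (P + Q) is the mixture distribution.

M = 0.5 × (11/24, 13/24) + 0.5 × (9/20, 11/20) = (0.454167, 0.545833)

D_KL(P||M) = 0.0000 nats
D_KL(Q||M) = 0.0000 nats

JSD(P||Q) = 0.5 × 0.0000 + 0.5 × 0.0000 = 0.0000 nats

Unlike KL divergence, JSD is symmetric and bounded: 0 ≤ JSD ≤ log(2).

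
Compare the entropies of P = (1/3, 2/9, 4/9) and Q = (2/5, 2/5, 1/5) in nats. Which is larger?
P

Computing entropies in nats:
H(P) = 1.0609
H(Q) = 1.0549

Distribution P has higher entropy.

Intuition: The distribution closer to uniform (more spread out) has higher entropy.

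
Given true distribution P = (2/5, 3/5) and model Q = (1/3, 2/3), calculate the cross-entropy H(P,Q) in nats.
0.6827 nats

Cross-entropy: H(P,Q) = -Σ p(x) log q(x)

Alternatively: H(P,Q) = H(P) + D_KL(P||Q)
H(P) = 0.6730 nats
D_KL(P||Q) = 0.0097 nats

H(P,Q) = 0.6730 + 0.0097 = 0.6827 nats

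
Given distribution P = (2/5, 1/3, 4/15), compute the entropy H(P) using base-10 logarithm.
0.4713 dits

Shannon entropy is H(X) = -Σ p(x) log p(x).

For P = (2/5, 1/3, 4/15):
H = -2/5 × log_10(2/5) -1/3 × log_10(1/3) -4/15 × log_10(4/15)
H = 0.4713 dits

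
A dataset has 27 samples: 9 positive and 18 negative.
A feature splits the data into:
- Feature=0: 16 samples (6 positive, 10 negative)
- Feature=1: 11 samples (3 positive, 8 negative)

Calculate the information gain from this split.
0.0083 bits

Information Gain = H(Y) - H(Y|Feature)

Before split:
P(positive) = 9/27 = 0.3333
H(Y) = 0.9183 bits

After split:
Feature=0: H = 0.9544 bits (weight = 16/27)
Feature=1: H = 0.8454 bits (weight = 11/27)
H(Y|Feature) = (16/27)×0.9544 + (11/27)×0.8454 = 0.9100 bits

Information Gain = 0.9183 - 0.9100 = 0.0083 bits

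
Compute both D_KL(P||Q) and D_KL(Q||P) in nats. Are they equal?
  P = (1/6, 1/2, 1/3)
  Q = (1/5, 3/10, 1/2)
D_KL(P||Q) = 0.0899, D_KL(Q||P) = 0.0859

KL divergence is not symmetric: D_KL(P||Q) ≠ D_KL(Q||P) in general.

D_KL(P||Q) = 0.0899 nats
D_KL(Q||P) = 0.0859 nats

No, they are not equal!

This asymmetry is why KL divergence is not a true distance metric.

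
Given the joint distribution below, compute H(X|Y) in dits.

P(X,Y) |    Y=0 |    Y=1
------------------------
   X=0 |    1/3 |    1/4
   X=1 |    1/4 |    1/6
0.2948 dits

Using the chain rule: H(X|Y) = H(X,Y) - H(Y)

First, compute H(X,Y) = 0.5898 dits

Marginal P(Y) = (7/12, 5/12)
H(Y) = 0.2950 dits

H(X|Y) = H(X,Y) - H(Y) = 0.5898 - 0.2950 = 0.2948 dits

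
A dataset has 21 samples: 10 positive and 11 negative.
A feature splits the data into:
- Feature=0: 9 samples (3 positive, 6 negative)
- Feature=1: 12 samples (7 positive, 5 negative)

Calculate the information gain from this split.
0.0449 bits

Information Gain = H(Y) - H(Y|Feature)

Before split:
P(positive) = 10/21 = 0.4762
H(Y) = 0.9984 bits

After split:
Feature=0: H = 0.9183 bits (weight = 9/21)
Feature=1: H = 0.9799 bits (weight = 12/21)
H(Y|Feature) = (9/21)×0.9183 + (12/21)×0.9799 = 0.9535 bits

Information Gain = 0.9984 - 0.9535 = 0.0449 bits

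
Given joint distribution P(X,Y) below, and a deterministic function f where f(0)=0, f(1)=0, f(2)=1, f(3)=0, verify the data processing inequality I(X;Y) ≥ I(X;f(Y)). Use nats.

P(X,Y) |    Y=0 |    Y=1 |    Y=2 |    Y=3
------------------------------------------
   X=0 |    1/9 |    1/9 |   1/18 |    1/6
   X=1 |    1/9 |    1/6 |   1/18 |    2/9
I(X;Y) = 0.0034, I(X;f(Y)) = 0.0008, inequality holds: 0.0034 ≥ 0.0008

Data Processing Inequality: For any Markov chain X → Y → Z, we have I(X;Y) ≥ I(X;Z).

Here Z = f(Y) is a deterministic function of Y, forming X → Y → Z.

Original I(X;Y) = 0.0034 nats

After applying f:
P(X,Z) where Z=f(Y):
- P(X,Z=0) = P(X,Y=0) + P(X,Y=1) + P(X,Y=3)
- P(X,Z=1) = P(X,Y=2)

I(X;Z) = I(X;f(Y)) = 0.0008 nats

Verification: 0.0034 ≥ 0.0008 ✓

Information cannot be created by processing; the function f can only lose information about X.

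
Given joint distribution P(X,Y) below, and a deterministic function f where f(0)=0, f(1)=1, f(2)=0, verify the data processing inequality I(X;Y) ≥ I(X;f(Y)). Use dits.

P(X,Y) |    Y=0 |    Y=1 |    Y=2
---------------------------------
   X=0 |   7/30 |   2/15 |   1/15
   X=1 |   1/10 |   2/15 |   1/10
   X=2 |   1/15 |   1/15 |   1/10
I(X;Y) = 0.0191, I(X;f(Y)) = 0.0022, inequality holds: 0.0191 ≥ 0.0022

Data Processing Inequality: For any Markov chain X → Y → Z, we have I(X;Y) ≥ I(X;Z).

Here Z = f(Y) is a deterministic function of Y, forming X → Y → Z.

Original I(X;Y) = 0.0191 dits

After applying f:
P(X,Z) where Z=f(Y):
- P(X,Z=0) = P(X,Y=0) + P(X,Y=2)
- P(X,Z=1) = P(X,Y=1)

I(X;Z) = I(X;f(Y)) = 0.0022 dits

Verification: 0.0191 ≥ 0.0022 ✓

Information cannot be created by processing; the function f can only lose information about X.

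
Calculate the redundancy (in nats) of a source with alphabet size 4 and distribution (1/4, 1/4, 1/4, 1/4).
0.0000 nats

Redundancy measures how far a source is from maximum entropy:
R = H_max - H(X)

Maximum entropy for 4 symbols: H_max = log_e(4) = 1.3863 nats
Actual entropy: H(X) = 1.3863 nats
Redundancy: R = 1.3863 - 1.3863 = 0.0000 nats

This redundancy represents potential for compression: the source could be compressed by 0.0000 nats per symbol.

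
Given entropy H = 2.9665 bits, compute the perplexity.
7.8164

Perplexity is 2^H (or exp(H) for natural log).

H = 2.9665 bits
Perplexity = 2^2.9665 = 7.8164

Interpretation: The model's uncertainty is equivalent to choosing uniformly among 7.8 options.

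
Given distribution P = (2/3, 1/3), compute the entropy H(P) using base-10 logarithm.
0.2764 dits

Shannon entropy is H(X) = -Σ p(x) log p(x).

For P = (2/3, 1/3):
H = -2/3 × log_10(2/3) -1/3 × log_10(1/3)
H = 0.2764 dits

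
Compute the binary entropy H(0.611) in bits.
0.9642 bits

The binary entropy function is:
H(p) = -p log(p) - (1-p) log(1-p)

H(0.611) = -0.611 × log_2(0.611) - 0.389 × log_2(0.389)
H(0.611) = 0.9642 bits

Note: Binary entropy is maximized at p=0.5 (H=1 bit) and minimized at p=0 or p=1 (H=0).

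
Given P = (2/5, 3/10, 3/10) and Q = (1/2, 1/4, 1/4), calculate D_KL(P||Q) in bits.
0.0290 bits

KL divergence: D_KL(P||Q) = Σ p(x) log(p(x)/q(x))

Computing term by term:
  x=0: 2/5 × log_2[(2/5)/(1/2)] = 2/5 × -0.3219 = -0.1288
  x=1: 3/10 × log_2[(3/10)/(1/4)] = 3/10 × 0.2630 = 0.0789
  x=2: 3/10 × log_2[(3/10)/(1/4)] = 3/10 × 0.2630 = 0.0789

D_KL(P||Q) = 0.0290 bits

Note: KL divergence is always non-negative and equals 0 iff P = Q.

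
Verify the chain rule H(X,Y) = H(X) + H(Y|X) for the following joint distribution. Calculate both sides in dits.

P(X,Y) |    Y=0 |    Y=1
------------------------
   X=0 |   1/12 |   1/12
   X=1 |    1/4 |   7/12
H(X,Y) = 0.4669, H(X) = 0.1957, H(Y|X) = 0.2713 (all in dits)

Chain rule: H(X,Y) = H(X) + H(Y|X)

Left side — joint entropy directly:
H(X,Y) = -Σ p(x,y) log p(x,y) = 0.4669 dits

Right side — compute H(Y|X) from the conditional distributions:
P(X) = (1/6, 5/6), so H(X) = 0.1957 dits
H(Y|X) = Σ_x P(X=x) · H(Y|X=x):
  P(Y|X=0) = (1/2, 1/2), H(Y|X=0) = 0.3010, weight P(X=0) = 1/6
  P(Y|X=1) = (3/10, 7/10), H(Y|X=1) = 0.2653, weight P(X=1) = 5/6
H(Y|X) = 0.2713 dits

H(X) + H(Y|X) = 0.1957 + 0.2713 = 0.4669 dits

Both sides equal 0.4669 dits. ✓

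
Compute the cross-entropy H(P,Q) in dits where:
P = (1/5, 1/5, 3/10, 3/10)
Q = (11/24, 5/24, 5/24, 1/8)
0.6793 dits

Cross-entropy: H(P,Q) = -Σ p(x) log q(x)

Alternatively: H(P,Q) = H(P) + D_KL(P||Q)
H(P) = 0.5933 dits
D_KL(P||Q) = 0.0860 dits

H(P,Q) = 0.5933 + 0.0860 = 0.6793 dits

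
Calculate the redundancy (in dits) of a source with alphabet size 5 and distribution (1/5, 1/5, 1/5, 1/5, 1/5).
0.0000 dits

Redundancy measures how far a source is from maximum entropy:
R = H_max - H(X)

Maximum entropy for 5 symbols: H_max = log_10(5) = 0.6990 dits
Actual entropy: H(X) = 0.6990 dits
Redundancy: R = 0.6990 - 0.6990 = 0.0000 dits

This redundancy represents potential for compression: the source could be compressed by 0.0000 dits per symbol.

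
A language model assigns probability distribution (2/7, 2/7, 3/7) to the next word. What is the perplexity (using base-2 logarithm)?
2.9417

Perplexity is 2^H (or exp(H) for natural log).

First, H = -Σ p log p = 1.5567 bits
Perplexity = 2^1.5567 = 2.9417

Interpretation: The model's uncertainty is equivalent to choosing uniformly among 2.9 options.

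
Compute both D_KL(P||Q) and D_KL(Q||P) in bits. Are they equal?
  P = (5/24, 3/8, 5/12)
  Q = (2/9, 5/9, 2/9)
D_KL(P||Q) = 0.1458, D_KL(Q||P) = 0.1342

KL divergence is not symmetric: D_KL(P||Q) ≠ D_KL(Q||P) in general.

D_KL(P||Q) = 0.1458 bits
D_KL(Q||P) = 0.1342 bits

No, they are not equal!

This asymmetry is why KL divergence is not a true distance metric.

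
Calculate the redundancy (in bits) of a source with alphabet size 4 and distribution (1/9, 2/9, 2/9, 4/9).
0.1634 bits

Redundancy measures how far a source is from maximum entropy:
R = H_max - H(X)

Maximum entropy for 4 symbols: H_max = log_2(4) = 2.0000 bits
Actual entropy: H(X) = 1.8366 bits
Redundancy: R = 2.0000 - 1.8366 = 0.1634 bits

This redundancy represents potential for compression: the source could be compressed by 0.1634 bits per symbol.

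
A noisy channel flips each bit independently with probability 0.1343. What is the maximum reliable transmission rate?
0.4309 bits

For a binary symmetric channel (BSC) with error probability p:
Capacity C = 1 - H(p) bits per symbol

where H(p) = -p log₂(p) - (1-p) log₂(1-p) is the binary entropy function.

H(0.1343) = 0.5691 bits
C = 1 - 0.5691 = 0.4309 bits per symbol

This means we can reliably transmit up to 0.4309 bits of information per channel use.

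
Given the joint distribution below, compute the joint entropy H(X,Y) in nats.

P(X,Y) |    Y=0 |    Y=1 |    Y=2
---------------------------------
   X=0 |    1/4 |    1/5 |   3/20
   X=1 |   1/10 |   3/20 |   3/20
1.7524 nats

Joint entropy is H(X,Y) = -Σ_{x,y} p(x,y) log p(x,y).

Summing over all non-zero entries:
H(X,Y) = -[1/4·log_e(1/4) + 1/5·log_e(1/5) + 3/20·log_e(3/20) + 1/10·log_e(1/10) + 3/20·log_e(3/20) + 3/20·log_e(3/20)]
H(X,Y) = 1.7524 nats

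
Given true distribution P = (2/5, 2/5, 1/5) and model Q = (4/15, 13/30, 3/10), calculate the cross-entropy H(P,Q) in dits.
0.4795 dits

Cross-entropy: H(P,Q) = -Σ p(x) log q(x)

Alternatively: H(P,Q) = H(P) + D_KL(P||Q)
H(P) = 0.4581 dits
D_KL(P||Q) = 0.0213 dits

H(P,Q) = 0.4581 + 0.0213 = 0.4795 dits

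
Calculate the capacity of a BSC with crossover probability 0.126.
0.4536 bits

For a binary symmetric channel (BSC) with error probability p:
Capacity C = 1 - H(p) bits per symbol

where H(p) = -p log₂(p) - (1-p) log₂(1-p) is the binary entropy function.

H(0.126) = 0.5464 bits
C = 1 - 0.5464 = 0.4536 bits per symbol

This means we can reliably transmit up to 0.4536 bits of information per channel use.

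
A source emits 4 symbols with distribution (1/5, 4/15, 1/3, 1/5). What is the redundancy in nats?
0.0238 nats

Redundancy measures how far a source is from maximum entropy:
R = H_max - H(X)

Maximum entropy for 4 symbols: H_max = log_e(4) = 1.3863 nats
Actual entropy: H(X) = 1.3624 nats
Redundancy: R = 1.3863 - 1.3624 = 0.0238 nats

This redundancy represents potential for compression: the source could be compressed by 0.0238 nats per symbol.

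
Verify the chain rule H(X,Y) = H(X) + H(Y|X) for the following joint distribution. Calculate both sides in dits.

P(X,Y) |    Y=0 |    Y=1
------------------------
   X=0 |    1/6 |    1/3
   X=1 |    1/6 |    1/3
H(X,Y) = 0.5775, H(X) = 0.3010, H(Y|X) = 0.2764 (all in dits)

Chain rule: H(X,Y) = H(X) + H(Y|X)

Left side — joint entropy directly:
H(X,Y) = -Σ p(x,y) log p(x,y) = 0.5775 dits

Right side — compute H(Y|X) from the conditional distributions:
P(X) = (1/2, 1/2), so H(X) = 0.3010 dits
H(Y|X) = Σ_x P(X=x) · H(Y|X=x):
  P(Y|X=0) = (1/3, 2/3), H(Y|X=0) = 0.2764, weight P(X=0) = 1/2
  P(Y|X=1) = (1/3, 2/3), H(Y|X=1) = 0.2764, weight P(X=1) = 1/2
H(Y|X) = 0.2764 dits

H(X) + H(Y|X) = 0.3010 + 0.2764 = 0.5775 dits

Both sides equal 0.5775 dits. ✓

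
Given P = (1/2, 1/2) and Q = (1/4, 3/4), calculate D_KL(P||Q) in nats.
0.1438 nats

KL divergence: D_KL(P||Q) = Σ p(x) log(p(x)/q(x))

Computing term by term:
  x=0: 1/2 × log_e[(1/2)/(1/4)] = 1/2 × 0.6931 = 0.3466
  x=1: 1/2 × log_e[(1/2)/(3/4)] = 1/2 × -0.4055 = -0.2027

D_KL(P||Q) = 0.1438 nats

Note: KL divergence is always non-negative and equals 0 iff P = Q.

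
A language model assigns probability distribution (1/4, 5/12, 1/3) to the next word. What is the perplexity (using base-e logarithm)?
2.9375

Perplexity is e^H (or exp(H) for natural log).

First, H = -Σ p log p = 1.0776 nats
Perplexity = e^1.0776 = 2.9375

Interpretation: The model's uncertainty is equivalent to choosing uniformly among 2.9 options.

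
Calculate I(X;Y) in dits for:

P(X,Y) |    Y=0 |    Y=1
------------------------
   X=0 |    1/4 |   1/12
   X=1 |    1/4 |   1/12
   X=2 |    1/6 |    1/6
0.0133 dits

Mutual information: I(X;Y) = H(X) + H(Y) - H(X,Y)

Marginals:
P(X) = (1/3, 1/3, 1/3), H(X) = 0.4771 dits
P(Y) = (2/3, 1/3), H(Y) = 0.2764 dits

Joint entropy: H(X,Y) = 0.7403 dits

I(X;Y) = 0.4771 + 0.2764 - 0.7403 = 0.0133 dits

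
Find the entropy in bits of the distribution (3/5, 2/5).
0.9710 bits

Shannon entropy is H(X) = -Σ p(x) log p(x).

For P = (3/5, 2/5):
H = -3/5 × log_2(3/5) -2/5 × log_2(2/5)
H = 0.9710 bits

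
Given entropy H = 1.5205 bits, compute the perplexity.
2.8689

Perplexity is 2^H (or exp(H) for natural log).

H = 1.5205 bits
Perplexity = 2^1.5205 = 2.8689

Interpretation: The model's uncertainty is equivalent to choosing uniformly among 2.9 options.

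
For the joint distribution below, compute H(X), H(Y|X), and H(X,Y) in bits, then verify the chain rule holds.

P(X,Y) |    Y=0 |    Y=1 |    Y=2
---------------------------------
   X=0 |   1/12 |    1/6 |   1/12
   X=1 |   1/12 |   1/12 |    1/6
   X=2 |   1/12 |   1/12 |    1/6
H(X,Y) = 3.0850, H(X) = 1.5850, H(Y|X) = 1.5000 (all in bits)

Chain rule: H(X,Y) = H(X) + H(Y|X)

Left side — joint entropy directly:
H(X,Y) = -Σ p(x,y) log p(x,y) = 3.0850 bits

Right side — compute H(Y|X) from the conditional distributions:
P(X) = (1/3, 1/3, 1/3), so H(X) = 1.5850 bits
H(Y|X) = Σ_x P(X=x) · H(Y|X=x):
  P(Y|X=0) = (1/4, 1/2, 1/4), H(Y|X=0) = 1.5000, weight P(X=0) = 1/3
  P(Y|X=1) = (1/4, 1/4, 1/2), H(Y|X=1) = 1.5000, weight P(X=1) = 1/3
  P(Y|X=2) = (1/4, 1/4, 1/2), H(Y|X=2) = 1.5000, weight P(X=2) = 1/3
H(Y|X) = 1.5000 bits

H(X) + H(Y|X) = 1.5850 + 1.5000 = 3.0850 bits

Both sides equal 3.0850 bits. ✓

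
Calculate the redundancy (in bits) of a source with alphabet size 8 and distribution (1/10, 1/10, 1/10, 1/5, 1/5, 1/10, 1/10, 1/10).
0.0781 bits

Redundancy measures how far a source is from maximum entropy:
R = H_max - H(X)

Maximum entropy for 8 symbols: H_max = log_2(8) = 3.0000 bits
Actual entropy: H(X) = 2.9219 bits
Redundancy: R = 3.0000 - 2.9219 = 0.0781 bits

This redundancy represents potential for compression: the source could be compressed by 0.0781 bits per symbol.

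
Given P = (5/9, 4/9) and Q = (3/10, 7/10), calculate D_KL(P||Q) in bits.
0.2026 bits

KL divergence: D_KL(P||Q) = Σ p(x) log(p(x)/q(x))

Computing term by term:
  x=0: 5/9 × log_2[(5/9)/(3/10)] = 5/9 × 0.8890 = 0.4939
  x=1: 4/9 × log_2[(4/9)/(7/10)] = 4/9 × -0.6554 = -0.2913

D_KL(P||Q) = 0.2026 bits

Note: KL divergence is always non-negative and equals 0 iff P = Q.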